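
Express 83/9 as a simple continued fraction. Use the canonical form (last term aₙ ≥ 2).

[9; 4, 2]

83 = 9·9 + 2
9 = 4·2 + 1
2 = 2·1 + 0  (stop)
So 83/9 = [9; 4, 2].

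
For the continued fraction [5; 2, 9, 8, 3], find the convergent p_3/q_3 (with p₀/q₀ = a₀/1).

843/154

Using pₖ = aₖpₖ₋₁ + pₖ₋₂, qₖ = aₖqₖ₋₁ + qₖ₋₂ (with p₋₁=1, p₋₂=0, q₋₁=0, q₋₂=1):
  k=0: a=5, p=5, q=1
  k=1: a=2, p=11, q=2
  k=2: a=9, p=104, q=19
  k=3: a=8, p=843, q=154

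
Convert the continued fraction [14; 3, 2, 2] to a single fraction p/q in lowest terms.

243/17

Fold from the inside: start with 2/1.
  2 + 1/2 = 5/2
  3 + 2/5 = 17/5
  14 + 5/17 = 243/17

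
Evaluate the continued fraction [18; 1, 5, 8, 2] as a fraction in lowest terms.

Fold from the inside: start with 2/1.
  8 + 1/2 = 17/2
  5 + 2/17 = 87/17
  1 + 17/87 = 104/87
  18 + 87/104 = 1959/104

1959/104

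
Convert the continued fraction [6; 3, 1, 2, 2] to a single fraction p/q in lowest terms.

Using pₖ = aₖpₖ₋₁ + pₖ₋₂ and qₖ = aₖqₖ₋₁ + qₖ₋₂:
  k=0: a=6, p=6, q=1
  k=1: a=3, p=19, q=3
  k=2: a=1, p=25, q=4
  k=3: a=2, p=69, q=11
  k=4: a=2, p=163, q=26

163/26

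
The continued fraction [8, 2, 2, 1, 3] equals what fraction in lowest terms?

Using pₖ = aₖpₖ₋₁ + pₖ₋₂ and qₖ = aₖqₖ₋₁ + qₖ₋₂:
  k=0: a=8, p=8, q=1
  k=1: a=2, p=17, q=2
  k=2: a=2, p=42, q=5
  k=3: a=1, p=59, q=7
  k=4: a=3, p=219, q=26

219/26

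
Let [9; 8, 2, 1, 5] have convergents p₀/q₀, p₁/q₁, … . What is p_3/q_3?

Using pₖ = aₖpₖ₋₁ + pₖ₋₂, qₖ = aₖqₖ₋₁ + qₖ₋₂ (with p₋₁=1, p₋₂=0, q₋₁=0, q₋₂=1):
  k=0: a=9, p=9, q=1
  k=1: a=8, p=73, q=8
  k=2: a=2, p=155, q=17
  k=3: a=1, p=228, q=25

228/25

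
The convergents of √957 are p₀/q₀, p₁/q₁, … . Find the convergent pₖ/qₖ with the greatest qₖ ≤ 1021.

√957 = [30; 1, 14, 2, 14, 1, 60, …] (period length 6).
Convergents:
  p_0/q_0 = 30/1
  p_1/q_1 = 31/1
  p_2/q_2 = 464/15
  p_3/q_3 = 959/31
  p_4/q_4 = 13890/449
  p_5/q_5 = 14849/480
  p_6/q_6 = 904830/29249
q_5 = 480 ≤ 1021 < 29249 = q_6, so the answer is 14849/480.

14849/480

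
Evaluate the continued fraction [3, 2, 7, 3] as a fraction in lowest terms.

163/47

Using pₖ = aₖpₖ₋₁ + pₖ₋₂ and qₖ = aₖqₖ₋₁ + qₖ₋₂:
  k=0: a=3, p=3, q=1
  k=1: a=2, p=7, q=2
  k=2: a=7, p=52, q=15
  k=3: a=3, p=163, q=47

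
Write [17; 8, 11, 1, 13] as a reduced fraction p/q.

Using pₖ = aₖpₖ₋₁ + pₖ₋₂ and qₖ = aₖqₖ₋₁ + qₖ₋₂:
  k=0: a=17, p=17, q=1
  k=1: a=8, p=137, q=8
  k=2: a=11, p=1524, q=89
  k=3: a=1, p=1661, q=97
  k=4: a=13, p=23117, q=1350

23117/1350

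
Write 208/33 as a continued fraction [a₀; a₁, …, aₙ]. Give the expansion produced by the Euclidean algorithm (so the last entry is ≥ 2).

208 = 6×33 + 10
33 = 3×10 + 3
10 = 3×3 + 1
3 = 3×1 + 0  (stop)
So 208/33 = [6; 3, 3, 3].

[6; 3, 3, 3]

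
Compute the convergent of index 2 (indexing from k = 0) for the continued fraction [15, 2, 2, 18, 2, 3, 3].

Using pₖ = aₖpₖ₋₁ + pₖ₋₂, qₖ = aₖqₖ₋₁ + qₖ₋₂ (with p₋₁=1, p₋₂=0, q₋₁=0, q₋₂=1):
  k=0: a=15, p=15, q=1
  k=1: a=2, p=31, q=2
  k=2: a=2, p=77, q=5

77/5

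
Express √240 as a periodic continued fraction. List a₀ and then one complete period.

a₀ = ⌊√240⌋ = 15.
With m₀=0, d₀=1 and mₖ₊₁ = dₖaₖ − mₖ, dₖ₊₁ = (n − mₖ₊₁²)/dₖ, aₖ₊₁ = ⌊(a₀+mₖ₊₁)/dₖ₊₁⌋:
  k=1: m=15, d=15, a=2
  k=2: m=15, d=1, a=30
d=1 and a=2a₀=30 at k=2, so the next step gives (m, d) = (15, 15) again — its k=1 value — and the period has length 2.

[15; 2, 30]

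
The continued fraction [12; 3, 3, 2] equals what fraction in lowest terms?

283/23

Using pₖ = aₖpₖ₋₁ + pₖ₋₂ and qₖ = aₖqₖ₋₁ + qₖ₋₂:
  k=0: a=12, p=12, q=1
  k=1: a=3, p=37, q=3
  k=2: a=3, p=123, q=10
  k=3: a=2, p=283, q=23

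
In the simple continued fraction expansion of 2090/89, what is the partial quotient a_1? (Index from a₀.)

2090 = 23·89 + 43   →  a_0 = 23
89 = 2·43 + 3   →  a_1 = 2

2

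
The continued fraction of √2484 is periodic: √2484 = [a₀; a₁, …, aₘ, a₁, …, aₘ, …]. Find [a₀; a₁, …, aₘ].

[49; 1, 5, 4, 5, 1, 98]

a₀ = ⌊√2484⌋ = 49.
With m₀=0, d₀=1 and mₖ₊₁ = dₖaₖ − mₖ, dₖ₊₁ = (n − mₖ₊₁²)/dₖ, aₖ₊₁ = ⌊(a₀+mₖ₊₁)/dₖ₊₁⌋:
  k=1: m=49, d=83, a=1
  k=2: m=34, d=16, a=5
  k=3: m=46, d=23, a=4
  k=4: m=46, d=16, a=5
  k=5: m=34, d=83, a=1
  k=6: m=49, d=1, a=98
d=1 and a=2a₀=98 at k=6, so the next step gives (m, d) = (49, 83) again — its k=1 value — and the period has length 6.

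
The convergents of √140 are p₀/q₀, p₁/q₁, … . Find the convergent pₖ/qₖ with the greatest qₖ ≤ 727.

√140 = [11; 1, 4, 1, 22, …] (period length 4).
Convergents:
  p_0/q_0 = 11/1
  p_1/q_1 = 12/1
  p_2/q_2 = 59/5
  p_3/q_3 = 71/6
  p_4/q_4 = 1621/137
  p_5/q_5 = 1692/143
  p_6/q_6 = 8389/709
  p_7/q_7 = 10081/852
q_6 = 709 ≤ 727 < 852 = q_7, so the answer is 8389/709.

8389/709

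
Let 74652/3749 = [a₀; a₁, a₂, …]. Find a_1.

1

74652 = 19·3749 + 3421   →  a_0 = 19
3749 = 1·3421 + 328   →  a_1 = 1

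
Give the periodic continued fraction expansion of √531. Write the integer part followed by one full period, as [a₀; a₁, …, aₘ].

[23; 23, 46]

a₀ = ⌊√531⌋ = 23.
With m₀=0, d₀=1 and mₖ₊₁ = dₖaₖ − mₖ, dₖ₊₁ = (n − mₖ₊₁²)/dₖ, aₖ₊₁ = ⌊(a₀+mₖ₊₁)/dₖ₊₁⌋:
  k=1: m=23, d=2, a=23
  k=2: m=23, d=1, a=46
d=1 and a=2a₀=46 at k=2, so the next step gives (m, d) = (23, 2) again — its k=1 value — and the period has length 2.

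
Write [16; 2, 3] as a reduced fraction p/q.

115/7

Fold from the inside: start with 3/1.
  2 + 1/3 = 7/3
  16 + 3/7 = 115/7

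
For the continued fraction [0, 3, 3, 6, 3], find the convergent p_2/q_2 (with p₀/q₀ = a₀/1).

Using pₖ = aₖpₖ₋₁ + pₖ₋₂, qₖ = aₖqₖ₋₁ + qₖ₋₂ (with p₋₁=1, p₋₂=0, q₋₁=0, q₋₂=1):
  k=0: a=0, p=0, q=1
  k=1: a=3, p=1, q=3
  k=2: a=3, p=3, q=10

3/10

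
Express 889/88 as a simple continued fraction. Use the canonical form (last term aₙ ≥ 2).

[10; 9, 1, 3, 2]

889 = 10×88 + 9
88 = 9×9 + 7
9 = 1×7 + 2
7 = 3×2 + 1
2 = 2×1 + 0  (stop)
So 889/88 = [10; 9, 1, 3, 2].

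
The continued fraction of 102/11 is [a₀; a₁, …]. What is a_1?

102 = 9·11 + 3   →  a_0 = 9
11 = 3·3 + 2   →  a_1 = 3

3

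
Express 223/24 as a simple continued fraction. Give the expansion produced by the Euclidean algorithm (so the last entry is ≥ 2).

223 = 9*24 + 7
24 = 3*7 + 3
7 = 2*3 + 1
3 = 3*1 + 0  (stop)
So 223/24 = [9; 3, 2, 3].

[9; 3, 2, 3]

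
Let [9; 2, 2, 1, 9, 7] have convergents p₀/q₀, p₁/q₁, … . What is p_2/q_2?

Using pₖ = aₖpₖ₋₁ + pₖ₋₂, qₖ = aₖqₖ₋₁ + qₖ₋₂ (with p₋₁=1, p₋₂=0, q₋₁=0, q₋₂=1):
  k=0: a=9, p=9, q=1
  k=1: a=2, p=19, q=2
  k=2: a=2, p=47, q=5

47/5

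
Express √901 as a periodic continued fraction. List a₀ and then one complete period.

a₀ = ⌊√901⌋ = 30.
With m₀=0, d₀=1 and mₖ₊₁ = dₖaₖ − mₖ, dₖ₊₁ = (n − mₖ₊₁²)/dₖ, aₖ₊₁ = ⌊(a₀+mₖ₊₁)/dₖ₊₁⌋:
  k=1: m=30, d=1, a=60
d=1 and a=2a₀=60 at k=1, so the next step gives (m, d) = (30, 1) again — its k=1 value — and the period has length 1.

[30; 60]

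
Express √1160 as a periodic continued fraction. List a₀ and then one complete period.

[34; 17, 68]

a₀ = ⌊√1160⌋ = 34.
With m₀=0, d₀=1 and mₖ₊₁ = dₖaₖ − mₖ, dₖ₊₁ = (n − mₖ₊₁²)/dₖ, aₖ₊₁ = ⌊(a₀+mₖ₊₁)/dₖ₊₁⌋:
  k=1: m=34, d=4, a=17
  k=2: m=34, d=1, a=68
d=1 and a=2a₀=68 at k=2, so the next step gives (m, d) = (34, 4) again — its k=1 value — and the period has length 2.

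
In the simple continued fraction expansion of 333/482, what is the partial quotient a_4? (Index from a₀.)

3

333 = 0·482 + 333   →  a_0 = 0
482 = 1·333 + 149   →  a_1 = 1
333 = 2·149 + 35   →  a_2 = 2
149 = 4·35 + 9   →  a_3 = 4
35 = 3·9 + 8   →  a_4 = 3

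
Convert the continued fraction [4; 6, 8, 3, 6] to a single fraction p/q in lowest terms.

Fold from the inside: start with 6/1.
  3 + 1/6 = 19/6
  8 + 6/19 = 158/19
  6 + 19/158 = 967/158
  4 + 158/967 = 4026/967

4026/967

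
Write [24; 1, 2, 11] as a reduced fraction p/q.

Fold from the inside: start with 11/1.
  2 + 1/11 = 23/11
  1 + 11/23 = 34/23
  24 + 23/34 = 839/34

839/34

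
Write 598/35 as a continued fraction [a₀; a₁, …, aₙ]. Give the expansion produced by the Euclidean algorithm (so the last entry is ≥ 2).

[17; 11, 1, 2]

598 = 17·35 + 3
35 = 11·3 + 2
3 = 1·2 + 1
2 = 2·1 + 0  (stop)
So 598/35 = [17; 11, 1, 2].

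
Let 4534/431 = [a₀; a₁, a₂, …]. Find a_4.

5

4534 = 10·431 + 224   →  a_0 = 10
431 = 1·224 + 207   →  a_1 = 1
224 = 1·207 + 17   →  a_2 = 1
207 = 12·17 + 3   →  a_3 = 12
17 = 5·3 + 2   →  a_4 = 5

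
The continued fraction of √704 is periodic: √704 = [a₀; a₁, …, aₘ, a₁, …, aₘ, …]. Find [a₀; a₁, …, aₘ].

a₀ = ⌊√704⌋ = 26.
With m₀=0, d₀=1 and mₖ₊₁ = dₖaₖ − mₖ, dₖ₊₁ = (n − mₖ₊₁²)/dₖ, aₖ₊₁ = ⌊(a₀+mₖ₊₁)/dₖ₊₁⌋:
  k=1: m=26, d=28, a=1
  k=2: m=2, d=25, a=1
  k=3: m=23, d=7, a=7
  k=4: m=26, d=4, a=13
  k=5: m=26, d=7, a=7
  k=6: m=23, d=25, a=1
  k=7: m=2, d=28, a=1
  k=8: m=26, d=1, a=52
d=1 and a=2a₀=52 at k=8, so the next step gives (m, d) = (26, 28) again — its k=1 value — and the period has length 8.

[26; 1, 1, 7, 13, 7, 1, 1, 52]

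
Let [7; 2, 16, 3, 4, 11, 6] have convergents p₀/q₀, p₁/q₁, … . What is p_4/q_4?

Using pₖ = aₖpₖ₋₁ + pₖ₋₂, qₖ = aₖqₖ₋₁ + qₖ₋₂ (with p₋₁=1, p₋₂=0, q₋₁=0, q₋₂=1):
  k=0: a=7, p=7, q=1
  k=1: a=2, p=15, q=2
  k=2: a=16, p=247, q=33
  k=3: a=3, p=756, q=101
  k=4: a=4, p=3271, q=437

3271/437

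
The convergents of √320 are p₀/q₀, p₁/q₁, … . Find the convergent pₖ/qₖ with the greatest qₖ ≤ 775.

√320 = [17; 1, 7, 1, 34, …] (period length 4).
Convergents:
  p_0/q_0 = 17/1
  p_1/q_1 = 18/1
  p_2/q_2 = 143/8
  p_3/q_3 = 161/9
  p_4/q_4 = 5617/314
  p_5/q_5 = 5778/323
  p_6/q_6 = 46063/2575
q_5 = 323 ≤ 775 < 2575 = q_6, so the answer is 5778/323.

5778/323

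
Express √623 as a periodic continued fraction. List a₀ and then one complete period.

a₀ = ⌊√623⌋ = 24.
With m₀=0, d₀=1 and mₖ₊₁ = dₖaₖ − mₖ, dₖ₊₁ = (n − mₖ₊₁²)/dₖ, aₖ₊₁ = ⌊(a₀+mₖ₊₁)/dₖ₊₁⌋:
  k=1: m=24, d=47, a=1
  k=2: m=23, d=2, a=23
  k=3: m=23, d=47, a=1
  k=4: m=24, d=1, a=48
d=1 and a=2a₀=48 at k=4, so the next step gives (m, d) = (24, 47) again — its k=1 value — and the period has length 4.

[24; 1, 23, 1, 48]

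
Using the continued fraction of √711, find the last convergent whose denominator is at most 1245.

12799/480

√711 = [26; 1, 1, 1, 52, …] (period length 4).
Convergents:
  p_0/q_0 = 26/1
  p_1/q_1 = 27/1
  p_2/q_2 = 53/2
  p_3/q_3 = 80/3
  p_4/q_4 = 4213/158
  p_5/q_5 = 4293/161
  p_6/q_6 = 8506/319
  p_7/q_7 = 12799/480
  p_8/q_8 = 674054/25279
q_7 = 480 ≤ 1245 < 25279 = q_8, so the answer is 12799/480.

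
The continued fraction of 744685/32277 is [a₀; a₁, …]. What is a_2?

744685 = 23·32277 + 2314   →  a_0 = 23
32277 = 13·2314 + 2195   →  a_1 = 13
2314 = 1·2195 + 119   →  a_2 = 1

1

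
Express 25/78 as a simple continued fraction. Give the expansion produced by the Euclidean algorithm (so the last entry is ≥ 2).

[0; 3, 8, 3]

25 = 0×78 + 25
78 = 3×25 + 3
25 = 8×3 + 1
3 = 3×1 + 0  (stop)
So 25/78 = [0; 3, 8, 3].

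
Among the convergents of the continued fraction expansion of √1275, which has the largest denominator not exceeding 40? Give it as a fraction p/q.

607/17

√1275 = [35; 1, 2, 2, 2, 2, 2, 1, 70, …] (period length 8).
Convergents:
  p_0/q_0 = 35/1
  p_1/q_1 = 36/1
  p_2/q_2 = 107/3
  p_3/q_3 = 250/7
  p_4/q_4 = 607/17
  p_5/q_5 = 1464/41
q_4 = 17 ≤ 40 < 41 = q_5, so the answer is 607/17.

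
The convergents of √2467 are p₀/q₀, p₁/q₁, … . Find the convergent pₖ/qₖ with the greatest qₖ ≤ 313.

14851/299

√2467 = [49; 1, 2, 49, 2, 1, 98, …] (period length 6).
Convergents:
  p_0/q_0 = 49/1
  p_1/q_1 = 50/1
  p_2/q_2 = 149/3
  p_3/q_3 = 7351/148
  p_4/q_4 = 14851/299
  p_5/q_5 = 22202/447
q_4 = 299 ≤ 313 < 447 = q_5, so the answer is 14851/299.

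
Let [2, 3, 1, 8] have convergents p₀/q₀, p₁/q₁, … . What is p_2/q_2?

9/4

Using pₖ = aₖpₖ₋₁ + pₖ₋₂, qₖ = aₖqₖ₋₁ + qₖ₋₂ (with p₋₁=1, p₋₂=0, q₋₁=0, q₋₂=1):
  k=0: a=2, p=2, q=1
  k=1: a=3, p=7, q=3
  k=2: a=1, p=9, q=4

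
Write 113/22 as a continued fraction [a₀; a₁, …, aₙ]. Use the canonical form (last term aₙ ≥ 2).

[5; 7, 3]

113 = 5*22 + 3
22 = 7*3 + 1
3 = 3*1 + 0  (stop)
So 113/22 = [5; 7, 3].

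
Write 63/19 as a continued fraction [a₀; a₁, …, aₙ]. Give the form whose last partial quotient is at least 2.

63 = 3*19 + 6
19 = 3*6 + 1
6 = 6*1 + 0  (stop)
So 63/19 = [3; 3, 6].

[3; 3, 6]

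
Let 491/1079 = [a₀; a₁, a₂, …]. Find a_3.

16

491 = 0·1079 + 491   →  a_0 = 0
1079 = 2·491 + 97   →  a_1 = 2
491 = 5·97 + 6   →  a_2 = 5
97 = 16·6 + 1   →  a_3 = 16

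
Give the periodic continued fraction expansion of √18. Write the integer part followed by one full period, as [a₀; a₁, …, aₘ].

[4; 4, 8]

a₀ = ⌊√18⌋ = 4.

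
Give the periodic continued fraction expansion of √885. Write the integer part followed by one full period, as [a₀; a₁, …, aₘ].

a₀ = ⌊√885⌋ = 29.
With m₀=0, d₀=1 and mₖ₊₁ = dₖaₖ − mₖ, dₖ₊₁ = (n − mₖ₊₁²)/dₖ, aₖ₊₁ = ⌊(a₀+mₖ₊₁)/dₖ₊₁⌋:
  k=1: m=29, d=44, a=1
  k=2: m=15, d=15, a=2
  k=3: m=15, d=44, a=1
  k=4: m=29, d=1, a=58
d=1 and a=2a₀=58 at k=4, so the next step gives (m, d) = (29, 44) again — its k=1 value — and the period has length 4.

[29; 1, 2, 1, 58]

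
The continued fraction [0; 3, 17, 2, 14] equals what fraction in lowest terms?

Using pₖ = aₖpₖ₋₁ + pₖ₋₂ and qₖ = aₖqₖ₋₁ + qₖ₋₂:
  k=0: a=0, p=0, q=1
  k=1: a=3, p=1, q=3
  k=2: a=17, p=17, q=52
  k=3: a=2, p=35, q=107
  k=4: a=14, p=507, q=1550

507/1550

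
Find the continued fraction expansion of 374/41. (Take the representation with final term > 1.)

374 = 9*41 + 5
41 = 8*5 + 1
5 = 5*1 + 0  (stop)
So 374/41 = [9; 8, 5].

[9; 8, 5]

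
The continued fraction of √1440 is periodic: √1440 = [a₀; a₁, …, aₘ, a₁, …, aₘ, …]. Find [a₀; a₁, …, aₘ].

a₀ = ⌊√1440⌋ = 37.
With m₀=0, d₀=1 and mₖ₊₁ = dₖaₖ − mₖ, dₖ₊₁ = (n − mₖ₊₁²)/dₖ, aₖ₊₁ = ⌊(a₀+mₖ₊₁)/dₖ₊₁⌋:
  k=1: m=37, d=71, a=1
  k=2: m=34, d=4, a=17
  k=3: m=34, d=71, a=1
  k=4: m=37, d=1, a=74
d=1 and a=2a₀=74 at k=4, so the next step gives (m, d) = (37, 71) again — its k=1 value — and the period has length 4.

[37; 1, 17, 1, 74]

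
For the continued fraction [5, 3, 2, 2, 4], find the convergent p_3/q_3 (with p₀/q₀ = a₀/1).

90/17

Using pₖ = aₖpₖ₋₁ + pₖ₋₂, qₖ = aₖqₖ₋₁ + qₖ₋₂ (with p₋₁=1, p₋₂=0, q₋₁=0, q₋₂=1):
  k=0: a=5, p=5, q=1
  k=1: a=3, p=16, q=3
  k=2: a=2, p=37, q=7
  k=3: a=2, p=90, q=17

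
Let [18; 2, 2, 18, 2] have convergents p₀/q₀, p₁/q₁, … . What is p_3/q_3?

Using pₖ = aₖpₖ₋₁ + pₖ₋₂, qₖ = aₖqₖ₋₁ + qₖ₋₂ (with p₋₁=1, p₋₂=0, q₋₁=0, q₋₂=1):
  k=0: a=18, p=18, q=1
  k=1: a=2, p=37, q=2
  k=2: a=2, p=92, q=5
  k=3: a=18, p=1693, q=92

1693/92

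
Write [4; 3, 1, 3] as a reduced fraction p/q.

Using pₖ = aₖpₖ₋₁ + pₖ₋₂ and qₖ = aₖqₖ₋₁ + qₖ₋₂:
  k=0: a=4, p=4, q=1
  k=1: a=3, p=13, q=3
  k=2: a=1, p=17, q=4
  k=3: a=3, p=64, q=15

64/15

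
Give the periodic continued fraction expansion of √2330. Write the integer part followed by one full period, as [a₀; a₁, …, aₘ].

[48; 3, 1, 2, 2, 1, 3, 96]

a₀ = ⌊√2330⌋ = 48.
With m₀=0, d₀=1 and mₖ₊₁ = dₖaₖ − mₖ, dₖ₊₁ = (n − mₖ₊₁²)/dₖ, aₖ₊₁ = ⌊(a₀+mₖ₊₁)/dₖ₊₁⌋:
  k=1: m=48, d=26, a=3
  k=2: m=30, d=55, a=1
  k=3: m=25, d=31, a=2
  k=4: m=37, d=31, a=2
  k=5: m=25, d=55, a=1
  k=6: m=30, d=26, a=3
  k=7: m=48, d=1, a=96
d=1 and a=2a₀=96 at k=7, so the next step gives (m, d) = (48, 26) again — its k=1 value — and the period has length 7.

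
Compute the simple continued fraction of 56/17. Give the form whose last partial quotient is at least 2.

56 = 3·17 + 5
17 = 3·5 + 2
5 = 2·2 + 1
2 = 2·1 + 0  (stop)
So 56/17 = [3; 3, 2, 2].

[3; 3, 2, 2]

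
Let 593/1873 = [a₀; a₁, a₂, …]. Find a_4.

593 = 0·1873 + 593   →  a_0 = 0
1873 = 3·593 + 94   →  a_1 = 3
593 = 6·94 + 29   →  a_2 = 6
94 = 3·29 + 7   →  a_3 = 3
29 = 4·7 + 1   →  a_4 = 4

4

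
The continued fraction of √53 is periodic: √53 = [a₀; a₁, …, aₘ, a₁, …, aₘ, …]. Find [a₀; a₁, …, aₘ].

[7; 3, 1, 1, 3, 14]

a₀ = ⌊√53⌋ = 7.
With m₀=0, d₀=1 and mₖ₊₁ = dₖaₖ − mₖ, dₖ₊₁ = (n − mₖ₊₁²)/dₖ, aₖ₊₁ = ⌊(a₀+mₖ₊₁)/dₖ₊₁⌋:
  k=1: m=7, d=4, a=3
  k=2: m=5, d=7, a=1
  k=3: m=2, d=7, a=1
  k=4: m=5, d=4, a=3
  k=5: m=7, d=1, a=14
d=1 and a=2a₀=14 at k=5, so the next step gives (m, d) = (7, 4) again — its k=1 value — and the period has length 5.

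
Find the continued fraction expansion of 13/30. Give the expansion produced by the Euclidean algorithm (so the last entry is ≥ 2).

13 = 0*30 + 13
30 = 2*13 + 4
13 = 3*4 + 1
4 = 4*1 + 0  (stop)
So 13/30 = [0; 2, 3, 4].

[0; 2, 3, 4]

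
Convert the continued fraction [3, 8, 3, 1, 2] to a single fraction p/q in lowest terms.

Fold from the inside: start with 2/1.
  1 + 1/2 = 3/2
  3 + 2/3 = 11/3
  8 + 3/11 = 91/11
  3 + 11/91 = 284/91

284/91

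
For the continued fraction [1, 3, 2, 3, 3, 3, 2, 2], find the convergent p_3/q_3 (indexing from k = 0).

31/24

Using pₖ = aₖpₖ₋₁ + pₖ₋₂, qₖ = aₖqₖ₋₁ + qₖ₋₂ (with p₋₁=1, p₋₂=0, q₋₁=0, q₋₂=1):
  k=0: a=1, p=1, q=1
  k=1: a=3, p=4, q=3
  k=2: a=2, p=9, q=7
  k=3: a=3, p=31, q=24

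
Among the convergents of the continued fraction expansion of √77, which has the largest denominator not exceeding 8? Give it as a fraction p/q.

35/4

√77 = [8; 1, 3, 2, 3, 1, 16, …] (period length 6).
Convergents:
  p_0/q_0 = 8/1
  p_1/q_1 = 9/1
  p_2/q_2 = 35/4
  p_3/q_3 = 79/9
q_2 = 4 ≤ 8 < 9 = q_3, so the answer is 35/4.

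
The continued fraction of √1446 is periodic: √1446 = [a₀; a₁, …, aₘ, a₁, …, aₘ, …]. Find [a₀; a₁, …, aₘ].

[38; 38, 76]

a₀ = ⌊√1446⌋ = 38.
With m₀=0, d₀=1 and mₖ₊₁ = dₖaₖ − mₖ, dₖ₊₁ = (n − mₖ₊₁²)/dₖ, aₖ₊₁ = ⌊(a₀+mₖ₊₁)/dₖ₊₁⌋:
  k=1: m=38, d=2, a=38
  k=2: m=38, d=1, a=76
d=1 and a=2a₀=76 at k=2, so the next step gives (m, d) = (38, 2) again — its k=1 value — and the period has length 2.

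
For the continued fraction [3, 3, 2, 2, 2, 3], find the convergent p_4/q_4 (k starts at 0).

135/41

Using pₖ = aₖpₖ₋₁ + pₖ₋₂, qₖ = aₖqₖ₋₁ + qₖ₋₂ (with p₋₁=1, p₋₂=0, q₋₁=0, q₋₂=1):
  k=0: a=3, p=3, q=1
  k=1: a=3, p=10, q=3
  k=2: a=2, p=23, q=7
  k=3: a=2, p=56, q=17
  k=4: a=2, p=135, q=41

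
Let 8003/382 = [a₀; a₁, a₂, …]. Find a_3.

9

8003 = 20·382 + 363   →  a_0 = 20
382 = 1·363 + 19   →  a_1 = 1
363 = 19·19 + 2   →  a_2 = 19
19 = 9·2 + 1   →  a_3 = 9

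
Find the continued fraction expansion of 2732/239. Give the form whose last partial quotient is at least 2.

2732 = 11×239 + 103
239 = 2×103 + 33
103 = 3×33 + 4
33 = 8×4 + 1
4 = 4×1 + 0  (stop)
So 2732/239 = [11; 2, 3, 8, 4].

[11; 2, 3, 8, 4]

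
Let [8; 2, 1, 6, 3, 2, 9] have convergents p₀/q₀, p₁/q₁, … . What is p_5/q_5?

1219/146

Using pₖ = aₖpₖ₋₁ + pₖ₋₂, qₖ = aₖqₖ₋₁ + qₖ₋₂ (with p₋₁=1, p₋₂=0, q₋₁=0, q₋₂=1):
  k=0: a=8, p=8, q=1
  k=1: a=2, p=17, q=2
  k=2: a=1, p=25, q=3
  k=3: a=6, p=167, q=20
  k=4: a=3, p=526, q=63
  k=5: a=2, p=1219, q=146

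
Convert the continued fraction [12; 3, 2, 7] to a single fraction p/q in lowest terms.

639/52

Using pₖ = aₖpₖ₋₁ + pₖ₋₂ and qₖ = aₖqₖ₋₁ + qₖ₋₂:
  k=0: a=12, p=12, q=1
  k=1: a=3, p=37, q=3
  k=2: a=2, p=86, q=7
  k=3: a=7, p=639, q=52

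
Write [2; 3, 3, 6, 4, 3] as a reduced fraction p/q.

1954/849

Fold from the inside: start with 3/1.
  4 + 1/3 = 13/3
  6 + 3/13 = 81/13
  3 + 13/81 = 256/81
  3 + 81/256 = 849/256
  2 + 256/849 = 1954/849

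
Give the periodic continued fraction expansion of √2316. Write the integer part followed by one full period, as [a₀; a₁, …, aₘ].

[48; 8, 96]

a₀ = ⌊√2316⌋ = 48.
With m₀=0, d₀=1 and mₖ₊₁ = dₖaₖ − mₖ, dₖ₊₁ = (n − mₖ₊₁²)/dₖ, aₖ₊₁ = ⌊(a₀+mₖ₊₁)/dₖ₊₁⌋:
  k=1: m=48, d=12, a=8
  k=2: m=48, d=1, a=96
d=1 and a=2a₀=96 at k=2, so the next step gives (m, d) = (48, 12) again — its k=1 value — and the period has length 2.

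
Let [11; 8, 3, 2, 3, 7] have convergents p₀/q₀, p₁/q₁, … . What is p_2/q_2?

Using pₖ = aₖpₖ₋₁ + pₖ₋₂, qₖ = aₖqₖ₋₁ + qₖ₋₂ (with p₋₁=1, p₋₂=0, q₋₁=0, q₋₂=1):
  k=0: a=11, p=11, q=1
  k=1: a=8, p=89, q=8
  k=2: a=3, p=278, q=25

278/25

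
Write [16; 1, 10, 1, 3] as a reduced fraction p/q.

Using pₖ = aₖpₖ₋₁ + pₖ₋₂ and qₖ = aₖqₖ₋₁ + qₖ₋₂:
  k=0: a=16, p=16, q=1
  k=1: a=1, p=17, q=1
  k=2: a=10, p=186, q=11
  k=3: a=1, p=203, q=12
  k=4: a=3, p=795, q=47

795/47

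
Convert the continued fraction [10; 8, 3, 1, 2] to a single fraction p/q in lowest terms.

Fold from the inside: start with 2/1.
  1 + 1/2 = 3/2
  3 + 2/3 = 11/3
  8 + 3/11 = 91/11
  10 + 11/91 = 921/91

921/91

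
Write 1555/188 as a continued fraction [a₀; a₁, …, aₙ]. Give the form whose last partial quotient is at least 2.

[8; 3, 1, 2, 5, 3]

1555 = 8*188 + 51
188 = 3*51 + 35
51 = 1*35 + 16
35 = 2*16 + 3
16 = 5*3 + 1
3 = 3*1 + 0  (stop)
So 1555/188 = [8; 3, 1, 2, 5, 3].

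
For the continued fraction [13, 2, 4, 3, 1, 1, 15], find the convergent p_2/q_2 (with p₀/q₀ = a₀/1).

121/9

Using pₖ = aₖpₖ₋₁ + pₖ₋₂, qₖ = aₖqₖ₋₁ + qₖ₋₂ (with p₋₁=1, p₋₂=0, q₋₁=0, q₋₂=1):
  k=0: a=13, p=13, q=1
  k=1: a=2, p=27, q=2
  k=2: a=4, p=121, q=9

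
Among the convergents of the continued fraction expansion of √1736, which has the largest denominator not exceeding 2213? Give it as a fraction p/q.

√1736 = [41; 1, 1, 1, 82, …] (period length 4).
Convergents:
  p_0/q_0 = 41/1
  p_1/q_1 = 42/1
  p_2/q_2 = 83/2
  p_3/q_3 = 125/3
  p_4/q_4 = 10333/248
  p_5/q_5 = 10458/251
  p_6/q_6 = 20791/499
  p_7/q_7 = 31249/750
  p_8/q_8 = 2583209/61999
q_7 = 750 ≤ 2213 < 61999 = q_8, so the answer is 31249/750.

31249/750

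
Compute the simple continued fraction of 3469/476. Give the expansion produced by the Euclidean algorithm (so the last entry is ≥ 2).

3469 = 7*476 + 137
476 = 3*137 + 65
137 = 2*65 + 7
65 = 9*7 + 2
7 = 3*2 + 1
2 = 2*1 + 0  (stop)
So 3469/476 = [7; 3, 2, 9, 3, 2].

[7; 3, 2, 9, 3, 2]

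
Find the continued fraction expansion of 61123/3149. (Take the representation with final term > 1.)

[19; 2, 2, 3, 2, 19, 1, 3]

61123 = 19·3149 + 1292
3149 = 2·1292 + 565
1292 = 2·565 + 162
565 = 3·162 + 79
162 = 2·79 + 4
79 = 19·4 + 3
4 = 1·3 + 1
3 = 3·1 + 0  (stop)
So 61123/3149 = [19; 2, 2, 3, 2, 19, 1, 3].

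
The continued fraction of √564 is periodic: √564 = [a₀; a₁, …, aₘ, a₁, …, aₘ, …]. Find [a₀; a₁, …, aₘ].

[23; 1, 2, 1, 46]

a₀ = ⌊√564⌋ = 23.
With m₀=0, d₀=1 and mₖ₊₁ = dₖaₖ − mₖ, dₖ₊₁ = (n − mₖ₊₁²)/dₖ, aₖ₊₁ = ⌊(a₀+mₖ₊₁)/dₖ₊₁⌋:
  k=1: m=23, d=35, a=1
  k=2: m=12, d=12, a=2
  k=3: m=12, d=35, a=1
  k=4: m=23, d=1, a=46
d=1 and a=2a₀=46 at k=4, so the next step gives (m, d) = (23, 35) again — its k=1 value — and the period has length 4.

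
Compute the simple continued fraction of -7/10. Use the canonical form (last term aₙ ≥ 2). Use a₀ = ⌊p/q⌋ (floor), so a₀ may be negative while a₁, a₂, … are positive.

[-1; 3, 3]

-7 = -1·10 + 3
10 = 3·3 + 1
3 = 3·1 + 0  (stop)
So -7/10 = [-1; 3, 3].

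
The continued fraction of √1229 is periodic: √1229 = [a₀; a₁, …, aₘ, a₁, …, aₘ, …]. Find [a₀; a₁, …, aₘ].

[35; 17, 1, 1, 17, 70]

a₀ = ⌊√1229⌋ = 35.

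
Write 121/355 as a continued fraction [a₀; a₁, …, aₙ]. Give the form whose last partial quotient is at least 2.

121 = 0*355 + 121
355 = 2*121 + 113
121 = 1*113 + 8
113 = 14*8 + 1
8 = 8*1 + 0  (stop)
So 121/355 = [0; 2, 1, 14, 8].

[0; 2, 1, 14, 8]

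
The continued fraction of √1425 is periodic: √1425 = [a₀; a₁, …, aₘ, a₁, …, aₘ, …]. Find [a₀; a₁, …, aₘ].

[37; 1, 2, 1, 74]

a₀ = ⌊√1425⌋ = 37.
With m₀=0, d₀=1 and mₖ₊₁ = dₖaₖ − mₖ, dₖ₊₁ = (n − mₖ₊₁²)/dₖ, aₖ₊₁ = ⌊(a₀+mₖ₊₁)/dₖ₊₁⌋:
  k=1: m=37, d=56, a=1
  k=2: m=19, d=19, a=2
  k=3: m=19, d=56, a=1
  k=4: m=37, d=1, a=74
d=1 and a=2a₀=74 at k=4, so the next step gives (m, d) = (37, 56) again — its k=1 value — and the period has length 4.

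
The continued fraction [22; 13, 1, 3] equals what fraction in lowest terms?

1214/55

Using pₖ = aₖpₖ₋₁ + pₖ₋₂ and qₖ = aₖqₖ₋₁ + qₖ₋₂:
  k=0: a=22, p=22, q=1
  k=1: a=13, p=287, q=13
  k=2: a=1, p=309, q=14
  k=3: a=3, p=1214, q=55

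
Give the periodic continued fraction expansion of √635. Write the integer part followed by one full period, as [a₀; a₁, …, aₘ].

[25; 5, 50]

a₀ = ⌊√635⌋ = 25.
With m₀=0, d₀=1 and mₖ₊₁ = dₖaₖ − mₖ, dₖ₊₁ = (n − mₖ₊₁²)/dₖ, aₖ₊₁ = ⌊(a₀+mₖ₊₁)/dₖ₊₁⌋:
  k=1: m=25, d=10, a=5
  k=2: m=25, d=1, a=50
d=1 and a=2a₀=50 at k=2, so the next step gives (m, d) = (25, 10) again — its k=1 value — and the period has length 2.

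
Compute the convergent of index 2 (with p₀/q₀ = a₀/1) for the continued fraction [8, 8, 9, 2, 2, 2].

593/73

Using pₖ = aₖpₖ₋₁ + pₖ₋₂, qₖ = aₖqₖ₋₁ + qₖ₋₂ (with p₋₁=1, p₋₂=0, q₋₁=0, q₋₂=1):
  k=0: a=8, p=8, q=1
  k=1: a=8, p=65, q=8
  k=2: a=9, p=593, q=73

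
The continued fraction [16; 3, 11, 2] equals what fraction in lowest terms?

1159/71

Fold from the inside: start with 2/1.
  11 + 1/2 = 23/2
  3 + 2/23 = 71/23
  16 + 23/71 = 1159/71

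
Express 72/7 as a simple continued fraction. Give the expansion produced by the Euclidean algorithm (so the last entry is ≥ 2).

[10; 3, 2]

72 = 10·7 + 2
7 = 3·2 + 1
2 = 2·1 + 0  (stop)
So 72/7 = [10; 3, 2].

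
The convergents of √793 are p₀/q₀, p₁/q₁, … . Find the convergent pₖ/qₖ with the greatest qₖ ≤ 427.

4393/156

√793 = [28; 6, 4, 6, 56, …] (period length 4).
Convergents:
  p_0/q_0 = 28/1
  p_1/q_1 = 169/6
  p_2/q_2 = 704/25
  p_3/q_3 = 4393/156
  p_4/q_4 = 246712/8761
q_3 = 156 ≤ 427 < 8761 = q_4, so the answer is 4393/156.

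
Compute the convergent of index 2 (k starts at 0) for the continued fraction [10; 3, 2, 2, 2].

Using pₖ = aₖpₖ₋₁ + pₖ₋₂, qₖ = aₖqₖ₋₁ + qₖ₋₂ (with p₋₁=1, p₋₂=0, q₋₁=0, q₋₂=1):
  k=0: a=10, p=10, q=1
  k=1: a=3, p=31, q=3
  k=2: a=2, p=72, q=7

72/7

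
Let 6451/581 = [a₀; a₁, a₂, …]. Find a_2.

1

6451 = 11·581 + 60   →  a_0 = 11
581 = 9·60 + 41   →  a_1 = 9
60 = 1·41 + 19   →  a_2 = 1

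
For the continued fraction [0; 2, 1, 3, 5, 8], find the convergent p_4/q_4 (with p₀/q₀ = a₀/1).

Using pₖ = aₖpₖ₋₁ + pₖ₋₂, qₖ = aₖqₖ₋₁ + qₖ₋₂ (with p₋₁=1, p₋₂=0, q₋₁=0, q₋₂=1):
  k=0: a=0, p=0, q=1
  k=1: a=2, p=1, q=2
  k=2: a=1, p=1, q=3
  k=3: a=3, p=4, q=11
  k=4: a=5, p=21, q=58

21/58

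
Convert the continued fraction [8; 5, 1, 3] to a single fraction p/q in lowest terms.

188/23

Fold from the inside: start with 3/1.
  1 + 1/3 = 4/3
  5 + 3/4 = 23/4
  8 + 4/23 = 188/23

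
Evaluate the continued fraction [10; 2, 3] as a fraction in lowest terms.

73/7

Fold from the inside: start with 3/1.
  2 + 1/3 = 7/3
  10 + 3/7 = 73/7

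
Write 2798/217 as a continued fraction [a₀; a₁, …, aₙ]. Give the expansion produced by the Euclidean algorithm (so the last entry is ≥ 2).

2798 = 12×217 + 194
217 = 1×194 + 23
194 = 8×23 + 10
23 = 2×10 + 3
10 = 3×3 + 1
3 = 3×1 + 0  (stop)
So 2798/217 = [12; 1, 8, 2, 3, 3].

[12; 1, 8, 2, 3, 3]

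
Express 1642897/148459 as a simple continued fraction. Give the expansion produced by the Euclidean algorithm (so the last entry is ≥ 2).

1642897 = 11·148459 + 9848
148459 = 15·9848 + 739
9848 = 13·739 + 241
739 = 3·241 + 16
241 = 15·16 + 1
16 = 16·1 + 0  (stop)
So 1642897/148459 = [11; 15, 13, 3, 15, 16].

[11; 15, 13, 3, 15, 16]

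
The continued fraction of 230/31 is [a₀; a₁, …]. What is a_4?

1

230 = 7·31 + 13   →  a_0 = 7
31 = 2·13 + 5   →  a_1 = 2
13 = 2·5 + 3   →  a_2 = 2
5 = 1·3 + 2   →  a_3 = 1
3 = 1·2 + 1   →  a_4 = 1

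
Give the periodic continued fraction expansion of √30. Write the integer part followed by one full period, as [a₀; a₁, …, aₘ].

a₀ = ⌊√30⌋ = 5.
With m₀=0, d₀=1 and mₖ₊₁ = dₖaₖ − mₖ, dₖ₊₁ = (n − mₖ₊₁²)/dₖ, aₖ₊₁ = ⌊(a₀+mₖ₊₁)/dₖ₊₁⌋:
  k=1: m=5, d=5, a=2
  k=2: m=5, d=1, a=10
d=1 and a=2a₀=10 at k=2, so the next step gives (m, d) = (5, 5) again — its k=1 value — and the period has length 2.

[5; 2, 10]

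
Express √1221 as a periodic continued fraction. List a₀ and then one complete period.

[34; 1, 16, 2, 16, 1, 68]

a₀ = ⌊√1221⌋ = 34.
With m₀=0, d₀=1 and mₖ₊₁ = dₖaₖ − mₖ, dₖ₊₁ = (n − mₖ₊₁²)/dₖ, aₖ₊₁ = ⌊(a₀+mₖ₊₁)/dₖ₊₁⌋:
  k=1: m=34, d=65, a=1
  k=2: m=31, d=4, a=16
  k=3: m=33, d=33, a=2
  k=4: m=33, d=4, a=16
  k=5: m=31, d=65, a=1
  k=6: m=34, d=1, a=68
d=1 and a=2a₀=68 at k=6, so the next step gives (m, d) = (34, 65) again — its k=1 value — and the period has length 6.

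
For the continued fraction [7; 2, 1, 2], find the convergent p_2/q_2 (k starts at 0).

22/3

Using pₖ = aₖpₖ₋₁ + pₖ₋₂, qₖ = aₖqₖ₋₁ + qₖ₋₂ (with p₋₁=1, p₋₂=0, q₋₁=0, q₋₂=1):
  k=0: a=7, p=7, q=1
  k=1: a=2, p=15, q=2
  k=2: a=1, p=22, q=3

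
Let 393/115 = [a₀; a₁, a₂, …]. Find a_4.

393 = 3·115 + 48   →  a_0 = 3
115 = 2·48 + 19   →  a_1 = 2
48 = 2·19 + 10   →  a_2 = 2
19 = 1·10 + 9   →  a_3 = 1
10 = 1·9 + 1   →  a_4 = 1

1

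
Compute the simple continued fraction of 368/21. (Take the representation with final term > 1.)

368 = 17×21 + 11
21 = 1×11 + 10
11 = 1×10 + 1
10 = 10×1 + 0  (stop)
So 368/21 = [17; 1, 1, 10].

[17; 1, 1, 10]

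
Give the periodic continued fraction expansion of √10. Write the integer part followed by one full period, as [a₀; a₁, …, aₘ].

a₀ = ⌊√10⌋ = 3.

[3; 6]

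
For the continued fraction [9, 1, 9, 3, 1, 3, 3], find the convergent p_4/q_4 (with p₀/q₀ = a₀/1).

Using pₖ = aₖpₖ₋₁ + pₖ₋₂, qₖ = aₖqₖ₋₁ + qₖ₋₂ (with p₋₁=1, p₋₂=0, q₋₁=0, q₋₂=1):
  k=0: a=9, p=9, q=1
  k=1: a=1, p=10, q=1
  k=2: a=9, p=99, q=10
  k=3: a=3, p=307, q=31
  k=4: a=1, p=406, q=41

406/41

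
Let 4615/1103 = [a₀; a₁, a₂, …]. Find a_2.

4615 = 4·1103 + 203   →  a_0 = 4
1103 = 5·203 + 88   →  a_1 = 5
203 = 2·88 + 27   →  a_2 = 2

2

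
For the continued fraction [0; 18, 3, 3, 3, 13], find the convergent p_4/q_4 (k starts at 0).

Using pₖ = aₖpₖ₋₁ + pₖ₋₂, qₖ = aₖqₖ₋₁ + qₖ₋₂ (with p₋₁=1, p₋₂=0, q₋₁=0, q₋₂=1):
  k=0: a=0, p=0, q=1
  k=1: a=18, p=1, q=18
  k=2: a=3, p=3, q=55
  k=3: a=3, p=10, q=183
  k=4: a=3, p=33, q=604

33/604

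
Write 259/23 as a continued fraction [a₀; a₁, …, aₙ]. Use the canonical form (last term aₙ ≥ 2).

[11; 3, 1, 5]

259 = 11*23 + 6
23 = 3*6 + 5
6 = 1*5 + 1
5 = 5*1 + 0  (stop)
So 259/23 = [11; 3, 1, 5].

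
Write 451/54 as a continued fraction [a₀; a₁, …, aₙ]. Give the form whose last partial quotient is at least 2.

[8; 2, 1, 5, 3]

451 = 8*54 + 19
54 = 2*19 + 16
19 = 1*16 + 3
16 = 5*3 + 1
3 = 3*1 + 0  (stop)
So 451/54 = [8; 2, 1, 5, 3].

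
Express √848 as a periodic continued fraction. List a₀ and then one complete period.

a₀ = ⌊√848⌋ = 29.
With m₀=0, d₀=1 and mₖ₊₁ = dₖaₖ − mₖ, dₖ₊₁ = (n − mₖ₊₁²)/dₖ, aₖ₊₁ = ⌊(a₀+mₖ₊₁)/dₖ₊₁⌋:
  k=1: m=29, d=7, a=8
  k=2: m=27, d=17, a=3
  k=3: m=24, d=16, a=3
  k=4: m=24, d=17, a=3
  k=5: m=27, d=7, a=8
  k=6: m=29, d=1, a=58
d=1 and a=2a₀=58 at k=6, so the next step gives (m, d) = (29, 7) again — its k=1 value — and the period has length 6.

[29; 8, 3, 3, 3, 8, 58]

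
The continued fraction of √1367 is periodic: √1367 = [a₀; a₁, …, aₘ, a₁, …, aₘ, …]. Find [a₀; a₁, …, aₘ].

a₀ = ⌊√1367⌋ = 36.
With m₀=0, d₀=1 and mₖ₊₁ = dₖaₖ − mₖ, dₖ₊₁ = (n − mₖ₊₁²)/dₖ, aₖ₊₁ = ⌊(a₀+mₖ₊₁)/dₖ₊₁⌋:
  k=1: m=36, d=71, a=1
  k=2: m=35, d=2, a=35
  k=3: m=35, d=71, a=1
  k=4: m=36, d=1, a=72
d=1 and a=2a₀=72 at k=4, so the next step gives (m, d) = (36, 71) again — its k=1 value — and the period has length 4.

[36; 1, 35, 1, 72]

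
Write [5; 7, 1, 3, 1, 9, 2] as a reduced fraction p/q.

Fold from the inside: start with 2/1.
  9 + 1/2 = 19/2
  1 + 2/19 = 21/19
  3 + 19/21 = 82/21
  1 + 21/82 = 103/82
  7 + 82/103 = 803/103
  5 + 103/803 = 4118/803

4118/803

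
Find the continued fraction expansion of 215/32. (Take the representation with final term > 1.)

[6; 1, 2, 1, 1, 4]

215 = 6×32 + 23
32 = 1×23 + 9
23 = 2×9 + 5
9 = 1×5 + 4
5 = 1×4 + 1
4 = 4×1 + 0  (stop)
So 215/32 = [6; 1, 2, 1, 1, 4].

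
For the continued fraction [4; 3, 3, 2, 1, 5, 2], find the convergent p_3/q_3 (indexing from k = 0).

99/23

Using pₖ = aₖpₖ₋₁ + pₖ₋₂, qₖ = aₖqₖ₋₁ + qₖ₋₂ (with p₋₁=1, p₋₂=0, q₋₁=0, q₋₂=1):
  k=0: a=4, p=4, q=1
  k=1: a=3, p=13, q=3
  k=2: a=3, p=43, q=10
  k=3: a=2, p=99, q=23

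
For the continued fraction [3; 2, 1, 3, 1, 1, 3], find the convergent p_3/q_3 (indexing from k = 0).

Using pₖ = aₖpₖ₋₁ + pₖ₋₂, qₖ = aₖqₖ₋₁ + qₖ₋₂ (with p₋₁=1, p₋₂=0, q₋₁=0, q₋₂=1):
  k=0: a=3, p=3, q=1
  k=1: a=2, p=7, q=2
  k=2: a=1, p=10, q=3
  k=3: a=3, p=37, q=11

37/11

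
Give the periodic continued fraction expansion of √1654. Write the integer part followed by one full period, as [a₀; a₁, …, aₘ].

[40; 1, 2, 40, 2, 1, 80]

a₀ = ⌊√1654⌋ = 40.
With m₀=0, d₀=1 and mₖ₊₁ = dₖaₖ − mₖ, dₖ₊₁ = (n − mₖ₊₁²)/dₖ, aₖ₊₁ = ⌊(a₀+mₖ₊₁)/dₖ₊₁⌋:
  k=1: m=40, d=54, a=1
  k=2: m=14, d=27, a=2
  k=3: m=40, d=2, a=40
  k=4: m=40, d=27, a=2
  k=5: m=14, d=54, a=1
  k=6: m=40, d=1, a=80
d=1 and a=2a₀=80 at k=6, so the next step gives (m, d) = (40, 54) again — its k=1 value — and the period has length 6.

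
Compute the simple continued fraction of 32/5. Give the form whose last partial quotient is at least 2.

32 = 6·5 + 2
5 = 2·2 + 1
2 = 2·1 + 0  (stop)
So 32/5 = [6; 2, 2].

[6; 2, 2]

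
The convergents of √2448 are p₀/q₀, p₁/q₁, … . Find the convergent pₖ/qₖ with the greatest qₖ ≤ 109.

√2448 = [49; 2, 10, 2, 98, …] (period length 4).
Convergents:
  p_0/q_0 = 49/1
  p_1/q_1 = 99/2
  p_2/q_2 = 1039/21
  p_3/q_3 = 2177/44
  p_4/q_4 = 214385/4333
q_3 = 44 ≤ 109 < 4333 = q_4, so the answer is 2177/44.

2177/44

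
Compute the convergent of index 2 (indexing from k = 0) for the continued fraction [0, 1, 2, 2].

2/3

Using pₖ = aₖpₖ₋₁ + pₖ₋₂, qₖ = aₖqₖ₋₁ + qₖ₋₂ (with p₋₁=1, p₋₂=0, q₋₁=0, q₋₂=1):
  k=0: a=0, p=0, q=1
  k=1: a=1, p=1, q=1
  k=2: a=2, p=2, q=3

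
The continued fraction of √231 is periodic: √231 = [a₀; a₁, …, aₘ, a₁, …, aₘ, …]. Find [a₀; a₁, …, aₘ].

[15; 5, 30]

a₀ = ⌊√231⌋ = 15.
With m₀=0, d₀=1 and mₖ₊₁ = dₖaₖ − mₖ, dₖ₊₁ = (n − mₖ₊₁²)/dₖ, aₖ₊₁ = ⌊(a₀+mₖ₊₁)/dₖ₊₁⌋:
  k=1: m=15, d=6, a=5
  k=2: m=15, d=1, a=30
d=1 and a=2a₀=30 at k=2, so the next step gives (m, d) = (15, 6) again — its k=1 value — and the period has length 2.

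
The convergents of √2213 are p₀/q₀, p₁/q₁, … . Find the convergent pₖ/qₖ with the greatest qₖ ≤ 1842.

√2213 = [47; 23, 1, 1, 23, 94, …] (period length 5).
Convergents:
  p_0/q_0 = 47/1
  p_1/q_1 = 1082/23
  p_2/q_2 = 1129/24
  p_3/q_3 = 2211/47
  p_4/q_4 = 51982/1105
  p_5/q_5 = 4888519/103917
q_4 = 1105 ≤ 1842 < 103917 = q_5, so the answer is 51982/1105.

51982/1105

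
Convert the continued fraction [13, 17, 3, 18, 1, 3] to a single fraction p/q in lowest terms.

Fold from the inside: start with 3/1.
  1 + 1/3 = 4/3
  18 + 3/4 = 75/4
  3 + 4/75 = 229/75
  17 + 75/229 = 3968/229
  13 + 229/3968 = 51813/3968

51813/3968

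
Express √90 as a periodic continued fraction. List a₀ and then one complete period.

[9; 2, 18]

a₀ = ⌊√90⌋ = 9.
With m₀=0, d₀=1 and mₖ₊₁ = dₖaₖ − mₖ, dₖ₊₁ = (n − mₖ₊₁²)/dₖ, aₖ₊₁ = ⌊(a₀+mₖ₊₁)/dₖ₊₁⌋:
  k=1: m=9, d=9, a=2
  k=2: m=9, d=1, a=18
d=1 and a=2a₀=18 at k=2, so the next step gives (m, d) = (9, 9) again — its k=1 value — and the period has length 2.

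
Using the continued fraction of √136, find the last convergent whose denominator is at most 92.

828/71

√136 = [11; 1, 1, 1, 22, …] (period length 4).
Convergents:
  p_0/q_0 = 11/1
  p_1/q_1 = 12/1
  p_2/q_2 = 23/2
  p_3/q_3 = 35/3
  p_4/q_4 = 793/68
  p_5/q_5 = 828/71
  p_6/q_6 = 1621/139
q_5 = 71 ≤ 92 < 139 = q_6, so the answer is 828/71.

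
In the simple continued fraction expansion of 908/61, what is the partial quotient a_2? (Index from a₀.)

7

908 = 14·61 + 54   →  a_0 = 14
61 = 1·54 + 7   →  a_1 = 1
54 = 7·7 + 5   →  a_2 = 7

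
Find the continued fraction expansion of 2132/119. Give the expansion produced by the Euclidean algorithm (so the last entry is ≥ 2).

2132 = 17·119 + 109
119 = 1·109 + 10
109 = 10·10 + 9
10 = 1·9 + 1
9 = 9·1 + 0  (stop)
So 2132/119 = [17; 1, 10, 1, 9].

[17; 1, 10, 1, 9]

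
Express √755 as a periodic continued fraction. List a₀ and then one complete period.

a₀ = ⌊√755⌋ = 27.

[27; 2, 10, 2, 54]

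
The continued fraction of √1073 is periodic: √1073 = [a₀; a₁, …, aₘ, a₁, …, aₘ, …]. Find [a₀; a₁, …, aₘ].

[32; 1, 3, 9, 9, 3, 1, 64]

a₀ = ⌊√1073⌋ = 32.
With m₀=0, d₀=1 and mₖ₊₁ = dₖaₖ − mₖ, dₖ₊₁ = (n − mₖ₊₁²)/dₖ, aₖ₊₁ = ⌊(a₀+mₖ₊₁)/dₖ₊₁⌋:
  k=1: m=32, d=49, a=1
  k=2: m=17, d=16, a=3
  k=3: m=31, d=7, a=9
  k=4: m=32, d=7, a=9
  k=5: m=31, d=16, a=3
  k=6: m=17, d=49, a=1
  k=7: m=32, d=1, a=64
d=1 and a=2a₀=64 at k=7, so the next step gives (m, d) = (32, 49) again — its k=1 value — and the period has length 7.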